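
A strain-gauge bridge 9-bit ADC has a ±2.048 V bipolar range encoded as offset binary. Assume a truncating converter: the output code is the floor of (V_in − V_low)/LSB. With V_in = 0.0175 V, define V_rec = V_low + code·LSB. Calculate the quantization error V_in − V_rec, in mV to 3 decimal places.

1.500 mV

Step size: 4.096 V ÷ 2^9 = 8.000 mV.
(0.0175 − (−2.048))/0.008 = 258.1875; ⌊·⌋ gives code 258.
V_rec = (−2.048) + 258·0.008 = 0.016 V.
Difference: 0.0015 V → 1.500 mV.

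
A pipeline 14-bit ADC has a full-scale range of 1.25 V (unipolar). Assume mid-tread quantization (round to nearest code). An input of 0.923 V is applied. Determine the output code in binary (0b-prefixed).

LSB = 1.25 V / 16384 = 76.29 µV.
(0.923 − 0) / 7.62939e-05 = 12097.946 LSBs.
So the output code is 12098.
In binary (0b-prefixed): 0b10111101000010.

code 0b10111101000010 (decimal 12098)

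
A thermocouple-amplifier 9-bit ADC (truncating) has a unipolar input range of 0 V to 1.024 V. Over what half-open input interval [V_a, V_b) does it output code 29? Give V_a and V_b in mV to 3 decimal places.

LSB = 1.024/2^9 = 2.000 mV.
V_a = V_low + 29·LSB = 0.058 V; V_b = V_low + 30·LSB = 0.06 V.

[58.000 mV, 60.000 mV)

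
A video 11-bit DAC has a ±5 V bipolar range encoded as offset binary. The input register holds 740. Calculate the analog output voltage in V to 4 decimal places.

-1.3867 V

LSB = 10 V / 2^11 = 4.883 mV.
V_out = (−5) + 740 × 0.00488281 V = -1.38672 V.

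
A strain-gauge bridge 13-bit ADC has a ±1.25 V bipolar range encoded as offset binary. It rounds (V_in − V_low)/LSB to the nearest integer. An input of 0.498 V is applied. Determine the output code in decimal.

LSB = 2.5 V / 8192 = 305.18 µV.
(V_in − V_low)/LSB = (0.498 − (−1.25)) / 0.000305176 = 5727.846.
round(5727.846) = 5728.

code 5728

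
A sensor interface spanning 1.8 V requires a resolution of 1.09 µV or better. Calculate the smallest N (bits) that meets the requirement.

Number of steps required ≥ 1.8 V / 1.09 µV = 1651376.15.
Need 2^N ≥ 1651376.15; 2^20 = 1048576, 2^21 = 2097152.
Minimum N = 21.

21 bits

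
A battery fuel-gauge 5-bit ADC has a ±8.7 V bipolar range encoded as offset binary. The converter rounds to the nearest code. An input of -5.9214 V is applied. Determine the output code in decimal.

LSB = 17.4 V / 32 = 0.5437 V.
(V_in − V_low)/LSB = (-5.9214 − (−8.7)) / 0.54375 = 5.110.
Round → code 5.

code 5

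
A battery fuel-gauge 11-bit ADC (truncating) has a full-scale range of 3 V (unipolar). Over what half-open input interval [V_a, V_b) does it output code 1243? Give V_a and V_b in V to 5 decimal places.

[1.82080 V, 1.82227 V)

LSB = 3/2^11 = 1.465 mV.
V_a = V_low + 1243·LSB = 1.8208 V; V_b = V_low + 1244·LSB = 1.82227 V.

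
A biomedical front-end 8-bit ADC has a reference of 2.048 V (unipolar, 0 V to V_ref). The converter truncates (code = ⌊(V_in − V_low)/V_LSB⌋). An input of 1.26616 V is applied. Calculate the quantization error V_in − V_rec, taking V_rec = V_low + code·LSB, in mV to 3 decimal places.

2.160 mV

One LSB is 2.048 V / 256 = 8.000 mV.
(1.26616 − 0)/0.008 = 158.2700; ⌊·⌋ gives code 158.
Code 158 maps back to 0 + 158×0.008 V = 1.264 V.
Error = 1.26616 − 1.264 = 0.00216 V = 2.160 mV.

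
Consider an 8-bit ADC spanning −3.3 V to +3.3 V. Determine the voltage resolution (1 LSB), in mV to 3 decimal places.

Full-scale span = 6.6 V.
LSB = 6.6 / 2^8 = 6.6 / 256 = 0.0257812 V = 25.781 mV.

25.781 mV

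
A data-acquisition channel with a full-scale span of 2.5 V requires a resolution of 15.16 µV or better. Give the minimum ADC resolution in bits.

18 bits

Number of steps required ≥ 2.5 V / 15.16 µV = 164907.65.
Need 2^N ≥ 164907.65; 2^17 = 131072, 2^18 = 262144.
Minimum N = 18.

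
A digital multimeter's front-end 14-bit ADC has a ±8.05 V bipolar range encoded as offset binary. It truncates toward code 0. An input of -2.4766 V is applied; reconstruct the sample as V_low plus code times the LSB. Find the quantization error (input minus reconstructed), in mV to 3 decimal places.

0.701 mV

Step size: 16.1 V ÷ 2^14 = 0.983 mV.
Scaled input = 5671.7134 LSBs, so code = 5671.
Code 5671 maps back to (−8.05) + 5671×0.000982666 V = -2.477301 V.
Error = -2.4766 − (−2.477301) = 0.000701025 V = 0.701 mV.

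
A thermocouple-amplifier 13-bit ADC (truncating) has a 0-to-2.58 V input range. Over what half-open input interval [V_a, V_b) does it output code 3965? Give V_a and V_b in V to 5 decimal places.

LSB = 2.58/2^13 = 314.94 µV.
V_a = V_low + 3965·LSB = 1.24874 V; V_b = V_low + 3966·LSB = 1.24906 V.

[1.24874 V, 1.24906 V)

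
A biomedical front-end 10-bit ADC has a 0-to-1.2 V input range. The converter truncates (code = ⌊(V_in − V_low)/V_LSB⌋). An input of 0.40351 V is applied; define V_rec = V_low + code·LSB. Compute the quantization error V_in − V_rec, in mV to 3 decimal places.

One LSB is 1.2 V / 1024 = 1.172 mV.
Scaled input = 344.3285 LSBs, so code = 344.
V_rec = 0 + 344·0.00117187 = 0.403125 V.
Error = 0.40351 − 0.403125 = 0.000385 V = 0.385 mV.

0.385 mV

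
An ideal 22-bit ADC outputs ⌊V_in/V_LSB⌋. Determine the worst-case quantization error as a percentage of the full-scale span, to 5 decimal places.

Truncating → worst-case error = 1 LSB = V_FS/2^22, so 100/4194304 = 2.38419e-05 % of full scale.

0.00002 %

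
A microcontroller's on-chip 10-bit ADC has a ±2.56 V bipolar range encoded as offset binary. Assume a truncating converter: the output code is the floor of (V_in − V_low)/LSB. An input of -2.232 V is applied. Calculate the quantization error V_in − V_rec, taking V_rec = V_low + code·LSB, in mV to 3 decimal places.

One LSB is 5.12 V / 1024 = 5.000 mV.
(V_in − V_low)/LSB = (-2.232 − (−2.56))/0.005 = 65.6000 → code 65 (floor).
Reconstructed: -2.235 V.
V_in − V_rec = 0.003 V = 3.000 mV.

3.000 mV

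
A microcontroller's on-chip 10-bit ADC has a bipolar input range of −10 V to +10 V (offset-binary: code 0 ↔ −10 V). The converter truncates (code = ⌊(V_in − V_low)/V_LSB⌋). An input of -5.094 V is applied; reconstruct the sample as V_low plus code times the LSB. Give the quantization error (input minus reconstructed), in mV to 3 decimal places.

3.656 mV

Step size: 20 V ÷ 2^10 = 19.531 mV.
Scaled input = 251.1872 LSBs, so code = 251.
Code 251 maps back to (−10) + 251×0.0195312 V = -5.0976562 V.
Error = -5.094 − (−5.0976562) = 0.00365625 V = 3.656 mV.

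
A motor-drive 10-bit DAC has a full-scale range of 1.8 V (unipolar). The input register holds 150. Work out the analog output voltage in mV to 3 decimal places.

LSB = 1.8 V / 2^10 = 1.758 mV.
V_out = 0 + 150 × 0.00175781 V = 0.263672 V.
= 263.672 mV.

263.672 mV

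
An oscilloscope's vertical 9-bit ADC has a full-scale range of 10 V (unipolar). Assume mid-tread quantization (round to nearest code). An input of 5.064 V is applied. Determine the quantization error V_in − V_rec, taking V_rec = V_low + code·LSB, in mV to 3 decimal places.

One LSB is 10 V / 512 = 19.531 mV.
Scaled input = 259.2768 LSBs, so code = 259.
Reconstructed: 5.0585938 V.
Difference: 0.00540625 V → 5.406 mV.

5.406 mV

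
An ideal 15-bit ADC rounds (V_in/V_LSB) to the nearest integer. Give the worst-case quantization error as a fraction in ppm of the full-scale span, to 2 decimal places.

Rounding → worst-case error = ½ LSB = V_FS/2^16, so 1e+06/65536 = 15.2588 ppm of full scale.

15.26 ppm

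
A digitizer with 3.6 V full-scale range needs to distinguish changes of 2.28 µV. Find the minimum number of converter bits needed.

21 bits

Number of steps required ≥ 3.6 V / 2.28 µV = 1578947.37.
Need 2^N ≥ 1578947.37; 2^20 = 1048576, 2^21 = 2097152.
Minimum N = 21.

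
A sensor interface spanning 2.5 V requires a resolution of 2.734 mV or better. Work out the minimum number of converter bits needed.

Number of steps required ≥ 2.5 V / 2.734 mV = 914.41.
Need 2^N ≥ 914.41; 2^9 = 512, 2^10 = 1024.
Minimum N = 10.

10 bits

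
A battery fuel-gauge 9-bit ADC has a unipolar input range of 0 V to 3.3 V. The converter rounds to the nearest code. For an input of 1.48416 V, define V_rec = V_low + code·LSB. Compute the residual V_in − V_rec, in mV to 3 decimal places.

1.738 mV

Step size: 3.3 V ÷ 2^9 = 6.445 mV.
Scaled input = 230.2697 LSBs, so code = 230.
Code 230 maps back to 0 + 230×0.00644531 V = 1.4824219 V.
Error = 1.48416 − 1.4824219 = 0.00173813 V = 1.738 mV.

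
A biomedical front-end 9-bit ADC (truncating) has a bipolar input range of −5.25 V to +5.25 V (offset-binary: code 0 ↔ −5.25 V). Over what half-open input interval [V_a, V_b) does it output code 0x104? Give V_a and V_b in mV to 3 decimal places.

[82.031 mV, 102.539 mV)

LSB = 10.5/2^9 = 20.508 mV.
Code 0x104 = 260 decimal.
V_a = V_low + 260·LSB = 0.0820312 V; V_b = V_low + 261·LSB = 0.102539 V.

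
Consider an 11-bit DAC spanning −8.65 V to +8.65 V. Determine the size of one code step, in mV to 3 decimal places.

Full-scale span = 17.3 V.
LSB = 17.3 / 2^11 = 17.3 / 2048 = 0.00844727 V = 8.447 mV.

8.447 mV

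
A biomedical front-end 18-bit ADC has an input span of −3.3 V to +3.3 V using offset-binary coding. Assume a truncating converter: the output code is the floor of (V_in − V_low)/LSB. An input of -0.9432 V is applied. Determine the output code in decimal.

LSB = 6.6 V / 262144 = 25.18 µV.
(-0.9432 − (−3.3)) / 2.5177e-05 = 93609.239 LSBs.
⌊·⌋(93609.239) = 93609.

code 93609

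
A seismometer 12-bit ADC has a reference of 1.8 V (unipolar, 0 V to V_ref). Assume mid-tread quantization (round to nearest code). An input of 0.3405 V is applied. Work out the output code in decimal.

code 775

Full-scale span = 1.8 V; LSB = 1.8/2^12 = 439.45 µV.
(0.3405 − 0) / 0.000439453 = 774.827 LSBs.
So the output code is 775.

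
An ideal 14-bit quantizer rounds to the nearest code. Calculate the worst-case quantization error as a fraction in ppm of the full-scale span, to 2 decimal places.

30.52 ppm

Rounding → worst-case error = ½ LSB = V_FS/2^15, so 1e+06/32768 = 30.5176 ppm of full scale.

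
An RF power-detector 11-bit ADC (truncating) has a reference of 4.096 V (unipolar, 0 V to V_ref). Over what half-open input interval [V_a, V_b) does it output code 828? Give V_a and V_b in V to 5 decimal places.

[1.65600 V, 1.65800 V)

LSB = 4.096/2^11 = 2.000 mV.
V_a = V_low + 828·LSB = 1.656 V; V_b = V_low + 829·LSB = 1.658 V.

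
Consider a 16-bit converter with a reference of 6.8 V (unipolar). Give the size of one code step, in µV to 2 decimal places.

103.76 µV

Full-scale span = 6.8 V.
LSB = 6.8 / 2^16 = 6.8 / 65536 = 0.00010376 V = 103.76 µV.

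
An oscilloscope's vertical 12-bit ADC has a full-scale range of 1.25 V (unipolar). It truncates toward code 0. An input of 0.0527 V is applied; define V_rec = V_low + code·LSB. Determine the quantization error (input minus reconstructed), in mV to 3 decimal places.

0.210 mV

LSB = 1.25/2^12 = 305.18 µV.
Scaled input = 172.6874 LSBs, so code = 172.
Code 172 maps back to 0 + 172×0.000305176 V = 0.052490234 V.
Error = 0.0527 − 0.052490234 = 0.000209766 V = 0.210 mV.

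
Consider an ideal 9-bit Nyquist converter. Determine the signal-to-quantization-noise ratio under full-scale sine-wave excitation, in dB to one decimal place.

SNR ≈ 6.02·N + 1.76 dB = 6.02·9 + 1.76 = 55.94 dB.

55.9 dB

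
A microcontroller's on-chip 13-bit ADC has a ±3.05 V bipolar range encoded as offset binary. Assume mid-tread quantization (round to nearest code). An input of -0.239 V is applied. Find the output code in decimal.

code 3775

LSB = 6.1 V / 8192 = 0.745 mV.
(-0.239 − (−3.05)) / 0.000744629 = 3775.035 LSBs.
round(3775.035) = 3775.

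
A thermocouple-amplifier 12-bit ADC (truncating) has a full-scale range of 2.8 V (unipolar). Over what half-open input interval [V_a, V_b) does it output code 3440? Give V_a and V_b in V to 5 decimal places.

LSB = 2.8/2^12 = 0.684 mV.
V_a = V_low + 3440·LSB = 2.35156 V; V_b = V_low + 3441·LSB = 2.35225 V.

[2.35156 V, 2.35225 V)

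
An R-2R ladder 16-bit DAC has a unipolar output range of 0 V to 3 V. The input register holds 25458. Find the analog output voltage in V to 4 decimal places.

LSB = 3 V / 2^16 = 45.78 µV.
V_out = 0 + 25458 × 4.57764e-05 V = 1.16537 V.

1.1654 V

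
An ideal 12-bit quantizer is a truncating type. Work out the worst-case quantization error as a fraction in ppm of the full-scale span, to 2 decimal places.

244.14 ppm

Truncating → worst-case error = 1 LSB = V_FS/2^12, so 1e+06/4096 = 244.141 ppm of full scale.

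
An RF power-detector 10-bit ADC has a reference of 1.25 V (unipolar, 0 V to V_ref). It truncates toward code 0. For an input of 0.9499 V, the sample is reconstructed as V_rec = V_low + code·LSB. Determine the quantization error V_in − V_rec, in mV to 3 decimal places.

LSB = 1.25/2^10 = 1.221 mV.
(V_in − V_low)/LSB = (0.9499 − 0)/0.0012207 = 778.1581 → code 778 (floor).
V_rec = 0 + 778·0.0012207 = 0.94970703 V.
Error = 0.9499 − 0.94970703 = 0.000192969 V = 0.193 mV.

0.193 mV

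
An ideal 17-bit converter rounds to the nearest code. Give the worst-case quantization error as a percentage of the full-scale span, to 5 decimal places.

0.00038 %

Rounding → worst-case error = ½ LSB = V_FS/2^18, so 100/262144 = 0.00038147 % of full scale.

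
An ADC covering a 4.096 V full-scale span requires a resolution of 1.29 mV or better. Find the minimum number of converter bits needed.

12 bits

Number of steps required ≥ 4.096 V / 1.29 mV = 3175.19.
Need 2^N ≥ 3175.19; 2^11 = 2048, 2^12 = 4096.
Minimum N = 12.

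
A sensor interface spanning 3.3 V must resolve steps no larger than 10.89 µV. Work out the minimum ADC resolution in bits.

Number of steps required ≥ 3.3 V / 10.89 µV = 303030.30.
Need 2^N ≥ 303030.30; 2^18 = 262144, 2^19 = 524288.
Minimum N = 19.

19 bits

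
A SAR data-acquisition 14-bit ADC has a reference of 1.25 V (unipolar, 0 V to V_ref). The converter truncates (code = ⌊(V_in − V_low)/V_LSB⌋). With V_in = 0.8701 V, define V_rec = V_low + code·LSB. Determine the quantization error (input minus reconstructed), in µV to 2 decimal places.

Step size: 1.25 V ÷ 2^14 = 76.29 µV.
(V_in − V_low)/LSB = (0.8701 − 0)/7.62939e-05 = 11404.5747 → code 11404 (floor).
Code 11404 maps back to 0 + 11404×7.62939e-05 V = 0.87005615 V.
Difference: 4.38477e-05 V → 43.85 µV.

43.85 µV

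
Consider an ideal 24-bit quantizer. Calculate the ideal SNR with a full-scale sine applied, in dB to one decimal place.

SNR ≈ 6.02·N + 1.76 dB = 6.02·24 + 1.76 = 146.24 dB.

146.2 dB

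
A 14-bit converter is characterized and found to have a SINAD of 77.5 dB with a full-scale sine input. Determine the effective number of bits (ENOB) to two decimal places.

12.58 bits

ENOB = (SINAD − 1.76) / 6.02 = (77.5 − 1.76)/6.02 = 12.581.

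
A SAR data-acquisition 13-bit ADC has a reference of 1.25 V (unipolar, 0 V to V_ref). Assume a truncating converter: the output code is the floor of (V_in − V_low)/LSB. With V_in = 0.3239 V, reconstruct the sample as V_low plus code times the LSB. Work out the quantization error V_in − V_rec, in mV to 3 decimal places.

0.108 mV

One LSB is 1.25 V / 8192 = 152.59 µV.
(V_in − V_low)/LSB = (0.3239 − 0)/0.000152588 = 2122.7110 → code 2122 (floor).
Code 2122 maps back to 0 + 2122×0.000152588 V = 0.3237915 V.
V_in − V_rec = 0.000108496 V = 0.108 mV.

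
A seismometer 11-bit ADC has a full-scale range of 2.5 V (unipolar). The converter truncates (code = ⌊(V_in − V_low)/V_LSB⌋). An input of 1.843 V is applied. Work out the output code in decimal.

LSB = 2.5 V / 2048 = 1.221 mV.
(1.843 − 0) / 0.0012207 = 1509.786 LSBs.
So the output code is 1509.

code 1509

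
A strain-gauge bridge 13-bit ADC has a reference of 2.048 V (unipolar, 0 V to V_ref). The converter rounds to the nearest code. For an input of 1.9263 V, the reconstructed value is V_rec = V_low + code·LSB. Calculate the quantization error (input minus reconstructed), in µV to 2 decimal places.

Step size: 2.048 V ÷ 2^13 = 250.00 µV.
(V_in − V_low)/LSB = (1.9263 − 0)/0.00025 = 7705.2000 → code 7705 (round).
Reconstructed: 1.92625 V.
Error = 1.9263 − 1.92625 = 5e-05 V = 50.00 µV.

50.00 µV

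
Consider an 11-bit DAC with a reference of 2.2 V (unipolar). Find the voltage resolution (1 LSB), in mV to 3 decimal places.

Full-scale span = 2.2 V.
LSB = 2.2 / 2^11 = 2.2 / 2048 = 0.00107422 V = 1.074 mV.

1.074 mV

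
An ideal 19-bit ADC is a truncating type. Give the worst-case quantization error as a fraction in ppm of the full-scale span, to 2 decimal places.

1.91 ppm

Truncating → worst-case error = 1 LSB = V_FS/2^19, so 1e+06/524288 = 1.90735 ppm of full scale.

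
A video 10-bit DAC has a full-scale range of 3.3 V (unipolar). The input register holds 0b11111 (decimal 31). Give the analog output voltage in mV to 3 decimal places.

LSB = 3.3 V / 2^10 = 3.223 mV.
Code 0b11111 = 31 decimal.
V_out = 0 + 31 × 0.00322266 V = 0.0999023 V.
= 99.902 mV.

99.902 mV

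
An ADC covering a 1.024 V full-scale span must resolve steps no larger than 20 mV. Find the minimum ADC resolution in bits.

6 bits

Number of steps required ≥ 1.024 V / 20 mV = 51.20.
Need 2^N ≥ 51.20; 2^5 = 32, 2^6 = 64.
Minimum N = 6.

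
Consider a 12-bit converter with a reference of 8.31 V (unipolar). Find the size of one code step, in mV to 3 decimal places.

Full-scale span = 8.31 V.
LSB = 8.31 / 2^12 = 8.31 / 4096 = 0.00202881 V = 2.029 mV.

2.029 mV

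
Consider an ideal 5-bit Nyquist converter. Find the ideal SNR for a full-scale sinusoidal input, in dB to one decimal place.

SNR ≈ 6.02·N + 1.76 dB = 6.02·5 + 1.76 = 31.86 dB.

31.9 dB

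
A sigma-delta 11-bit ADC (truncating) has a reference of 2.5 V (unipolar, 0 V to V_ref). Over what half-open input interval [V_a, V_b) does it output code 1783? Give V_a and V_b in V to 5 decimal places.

[2.17651 V, 2.17773 V)

LSB = 2.5/2^11 = 1.221 mV.
V_a = V_low + 1783·LSB = 2.17651 V; V_b = V_low + 1784·LSB = 2.17773 V.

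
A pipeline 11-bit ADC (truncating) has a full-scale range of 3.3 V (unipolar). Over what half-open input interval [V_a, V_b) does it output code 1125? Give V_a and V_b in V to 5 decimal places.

[1.81274 V, 1.81436 V)

LSB = 3.3/2^11 = 1.611 mV.
V_a = V_low + 1125·LSB = 1.81274 V; V_b = V_low + 1126·LSB = 1.81436 V.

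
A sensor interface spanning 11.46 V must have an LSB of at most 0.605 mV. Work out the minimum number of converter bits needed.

15 bits

Number of steps required ≥ 11.46 V / 0.605 mV = 18942.15.
Need 2^N ≥ 18942.15; 2^14 = 16384, 2^15 = 32768.
Minimum N = 15.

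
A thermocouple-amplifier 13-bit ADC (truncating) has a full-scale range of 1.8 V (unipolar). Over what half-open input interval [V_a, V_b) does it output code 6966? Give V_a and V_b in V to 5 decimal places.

LSB = 1.8/2^13 = 219.73 µV.
V_a = V_low + 6966·LSB = 1.53062 V; V_b = V_low + 6967·LSB = 1.53083 V.

[1.53062 V, 1.53083 V)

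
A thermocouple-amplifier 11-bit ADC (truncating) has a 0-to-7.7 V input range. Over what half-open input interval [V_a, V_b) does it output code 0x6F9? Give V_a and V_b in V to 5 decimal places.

[6.71118 V, 6.71494 V)

LSB = 7.7/2^11 = 3.760 mV.
Code 0x6F9 = 1785 decimal.
V_a = V_low + 1785·LSB = 6.71118 V; V_b = V_low + 1786·LSB = 6.71494 V.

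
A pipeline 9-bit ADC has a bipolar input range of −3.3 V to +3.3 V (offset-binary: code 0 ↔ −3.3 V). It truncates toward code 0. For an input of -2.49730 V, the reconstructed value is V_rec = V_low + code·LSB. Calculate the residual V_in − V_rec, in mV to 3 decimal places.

3.481 mV

Step size: 6.6 V ÷ 2^9 = 12.891 mV.
(V_in − V_low)/LSB = (-2.49730 − (−3.3))/0.0128906 = 62.2701 → code 62 (floor).
V_rec = (−3.3) + 62·0.0128906 = -2.5007813 V.
Error = -2.49730 − (−2.5007813) = 0.00348125 V = 3.481 mV.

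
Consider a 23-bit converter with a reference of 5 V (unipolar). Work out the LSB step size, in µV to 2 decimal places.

0.60 µV

Full-scale span = 5 V.
LSB = 5 / 2^23 = 5 / 8388608 = 5.96046e-07 V = 0.60 µV.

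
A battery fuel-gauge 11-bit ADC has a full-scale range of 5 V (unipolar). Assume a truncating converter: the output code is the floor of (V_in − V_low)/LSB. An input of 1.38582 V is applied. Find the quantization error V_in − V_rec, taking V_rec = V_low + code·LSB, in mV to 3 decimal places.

1.543 mV

Step size: 5 V ÷ 2^11 = 2.441 mV.
Scaled input = 567.6319 LSBs, so code = 567.
Reconstructed: 1.3842773 V.
Difference: 0.00154266 V → 1.543 mV.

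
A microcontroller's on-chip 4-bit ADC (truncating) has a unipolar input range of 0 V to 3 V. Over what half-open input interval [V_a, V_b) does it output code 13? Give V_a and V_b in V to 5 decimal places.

LSB = 3/2^4 = 187.500 mV.
V_a = V_low + 13·LSB = 2.4375 V; V_b = V_low + 14·LSB = 2.625 V.

[2.43750 V, 2.62500 V)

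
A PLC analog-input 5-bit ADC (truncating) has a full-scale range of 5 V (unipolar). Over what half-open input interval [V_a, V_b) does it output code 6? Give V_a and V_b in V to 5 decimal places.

LSB = 5/2^5 = 156.250 mV.
V_a = V_low + 6·LSB = 0.9375 V; V_b = V_low + 7·LSB = 1.09375 V.

[0.93750 V, 1.09375 V)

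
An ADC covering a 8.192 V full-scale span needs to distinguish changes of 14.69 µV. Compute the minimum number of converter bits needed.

20 bits

Number of steps required ≥ 8.192 V / 14.69 µV = 557658.27.
Need 2^N ≥ 557658.27; 2^19 = 524288, 2^20 = 1048576.
Minimum N = 20.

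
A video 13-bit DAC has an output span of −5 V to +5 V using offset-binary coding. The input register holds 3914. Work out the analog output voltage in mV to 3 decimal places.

LSB = 10 V / 2^13 = 1.221 mV.
V_out = (−5) + 3914 × 0.0012207 V = -0.222168 V.
= -222.168 mV.

-222.168 mV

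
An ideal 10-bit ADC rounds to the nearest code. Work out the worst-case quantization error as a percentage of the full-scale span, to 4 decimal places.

Rounding → worst-case error = ½ LSB = V_FS/2^11, so 100/2048 = 0.0488281 % of full scale.

0.0488 %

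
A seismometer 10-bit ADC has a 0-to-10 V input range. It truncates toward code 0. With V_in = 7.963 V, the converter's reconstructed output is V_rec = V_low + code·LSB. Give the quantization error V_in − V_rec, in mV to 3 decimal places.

Step size: 10 V ÷ 2^10 = 9.766 mV.
Scaled input = 815.4112 LSBs, so code = 815.
Code 815 maps back to 0 + 815×0.00976562 V = 7.9589844 V.
V_in − V_rec = 0.00401563 V = 4.016 mV.

4.016 mV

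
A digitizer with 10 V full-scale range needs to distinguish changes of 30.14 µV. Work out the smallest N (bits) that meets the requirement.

Number of steps required ≥ 10 V / 30.14 µV = 331785.00.
Need 2^N ≥ 331785.00; 2^18 = 262144, 2^19 = 524288.
Minimum N = 19.

19 bits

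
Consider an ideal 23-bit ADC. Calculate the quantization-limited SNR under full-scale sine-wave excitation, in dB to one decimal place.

140.2 dB

SNR ≈ 6.02·N + 1.76 dB = 6.02·23 + 1.76 = 140.22 dB.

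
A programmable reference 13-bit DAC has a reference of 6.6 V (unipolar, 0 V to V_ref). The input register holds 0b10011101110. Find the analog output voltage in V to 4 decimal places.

1.0167 V

LSB = 6.6 V / 2^13 = 0.806 mV.
Code 0b10011101110 = 1262 decimal.
V_out = 0 + 1262 × 0.000805664 V = 1.01675 V.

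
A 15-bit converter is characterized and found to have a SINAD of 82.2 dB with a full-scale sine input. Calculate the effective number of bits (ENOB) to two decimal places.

ENOB = (SINAD − 1.76) / 6.02 = (82.2 − 1.76)/6.02 = 13.362.

13.36 bits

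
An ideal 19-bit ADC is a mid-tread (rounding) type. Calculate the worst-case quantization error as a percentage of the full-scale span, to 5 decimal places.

Rounding → worst-case error = ½ LSB = V_FS/2^20, so 100/1048576 = 9.53674e-05 % of full scale.

0.00010 %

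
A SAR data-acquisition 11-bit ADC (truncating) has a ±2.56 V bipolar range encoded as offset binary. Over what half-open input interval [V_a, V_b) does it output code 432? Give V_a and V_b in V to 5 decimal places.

LSB = 5.12/2^11 = 2.500 mV.
V_a = V_low + 432·LSB = -1.48 V; V_b = V_low + 433·LSB = -1.4775 V.

[-1.48000 V, -1.47750 V)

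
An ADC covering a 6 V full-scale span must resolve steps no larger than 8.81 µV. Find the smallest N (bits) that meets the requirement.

20 bits

Number of steps required ≥ 6 V / 8.81 µV = 681044.27.
Need 2^N ≥ 681044.27; 2^19 = 524288, 2^20 = 1048576.
Minimum N = 20.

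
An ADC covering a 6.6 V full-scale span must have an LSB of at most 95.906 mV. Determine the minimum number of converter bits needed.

7 bits

Number of steps required ≥ 6.6 V / 95.906 mV = 68.82.
Need 2^N ≥ 68.82; 2^6 = 64, 2^7 = 128.
Minimum N = 7.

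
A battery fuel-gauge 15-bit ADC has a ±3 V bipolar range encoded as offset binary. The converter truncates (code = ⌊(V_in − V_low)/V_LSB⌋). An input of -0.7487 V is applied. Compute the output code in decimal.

code 12295

LSB = 6 V / 32768 = 183.11 µV.
(V_in − V_low)/LSB = (-0.7487 − (−3)) / 0.000183105 = 12295.100.
So the output code is 12295.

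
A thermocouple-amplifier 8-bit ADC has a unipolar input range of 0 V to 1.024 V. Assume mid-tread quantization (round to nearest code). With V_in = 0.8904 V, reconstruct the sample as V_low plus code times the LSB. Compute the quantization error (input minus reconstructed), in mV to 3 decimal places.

Step size: 1.024 V ÷ 2^8 = 4.000 mV.
(0.8904 − 0)/0.004 = 222.6000; round gives code 223.
V_rec = 0 + 223·0.004 = 0.892 V.
Error = 0.8904 − 0.892 = -0.0016 V = -1.600 mV.

-1.600 mV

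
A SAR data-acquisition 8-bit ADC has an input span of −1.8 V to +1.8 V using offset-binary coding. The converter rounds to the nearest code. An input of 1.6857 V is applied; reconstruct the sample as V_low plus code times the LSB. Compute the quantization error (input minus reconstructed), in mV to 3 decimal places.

LSB = 3.6/2^8 = 14.062 mV.
(V_in − V_low)/LSB = (1.6857 − (−1.8))/0.0140625 = 247.8720 → code 248 (round).
Reconstructed: 1.6875 V.
V_in − V_rec = -0.0018 V = -1.800 mV.

-1.800 mV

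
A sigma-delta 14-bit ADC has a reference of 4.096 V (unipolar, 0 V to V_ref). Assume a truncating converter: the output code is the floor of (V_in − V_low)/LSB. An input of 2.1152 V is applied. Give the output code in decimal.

code 8460

LSB = 4.096 V / 16384 = 250.00 µV.
(V_in − V_low)/LSB = (2.1152 − 0) / 0.00025 = 8460.800.
So the output code is 8460.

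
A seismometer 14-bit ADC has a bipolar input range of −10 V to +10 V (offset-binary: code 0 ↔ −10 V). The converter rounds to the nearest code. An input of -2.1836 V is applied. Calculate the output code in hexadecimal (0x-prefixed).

With 16384 levels over 20 V, one step is 1.221 mV.
(-2.1836 − (−10)) / 0.0012207 = 6403.195 LSBs.
round(6403.195) = 6403.
In hexadecimal (0x-prefixed): 0x1903.

code 0x1903 (decimal 6403)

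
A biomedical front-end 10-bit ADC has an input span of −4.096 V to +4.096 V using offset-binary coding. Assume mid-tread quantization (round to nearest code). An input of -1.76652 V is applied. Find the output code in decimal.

code 291

LSB = 8.192 V / 1024 = 8.000 mV.
(V_in − V_low)/LSB = (-1.76652 − (−4.096)) / 0.008 = 291.185.
round(291.185) = 291.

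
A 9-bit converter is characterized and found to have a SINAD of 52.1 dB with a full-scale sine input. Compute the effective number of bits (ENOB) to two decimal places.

ENOB = (SINAD − 1.76) / 6.02 = (52.1 − 1.76)/6.02 = 8.362.

8.36 bits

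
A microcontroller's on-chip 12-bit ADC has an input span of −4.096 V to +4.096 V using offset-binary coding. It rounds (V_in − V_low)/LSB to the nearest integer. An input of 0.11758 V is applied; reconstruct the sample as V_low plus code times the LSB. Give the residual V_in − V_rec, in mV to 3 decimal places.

-0.420 mV

LSB = 8.192/2^12 = 2.000 mV.
(0.11758 − (−4.096))/0.002 = 2106.7900; round gives code 2107.
Code 2107 maps back to (−4.096) + 2107×0.002 V = 0.118 V.
Difference: -0.00042 V → -0.420 mV.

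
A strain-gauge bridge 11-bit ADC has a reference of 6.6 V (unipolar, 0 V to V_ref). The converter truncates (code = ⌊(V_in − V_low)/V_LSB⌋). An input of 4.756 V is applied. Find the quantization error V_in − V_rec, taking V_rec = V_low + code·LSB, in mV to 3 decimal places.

2.582 mV

LSB = 6.6/2^11 = 3.223 mV.
(4.756 − 0)/0.00322266 = 1475.8012; ⌊·⌋ gives code 1475.
Reconstructed: 4.753418 V.
Error = 4.756 − 4.753418 = 0.00258203 V = 2.582 mV.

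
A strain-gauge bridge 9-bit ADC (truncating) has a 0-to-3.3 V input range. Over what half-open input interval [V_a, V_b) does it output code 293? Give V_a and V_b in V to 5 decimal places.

[1.88848 V, 1.89492 V)

LSB = 3.3/2^9 = 6.445 mV.
V_a = V_low + 293·LSB = 1.88848 V; V_b = V_low + 294·LSB = 1.89492 V.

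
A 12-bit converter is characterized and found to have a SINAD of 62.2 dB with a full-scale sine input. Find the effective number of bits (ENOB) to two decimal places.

ENOB = (SINAD − 1.76) / 6.02 = (62.2 − 1.76)/6.02 = 10.040.

10.04 bits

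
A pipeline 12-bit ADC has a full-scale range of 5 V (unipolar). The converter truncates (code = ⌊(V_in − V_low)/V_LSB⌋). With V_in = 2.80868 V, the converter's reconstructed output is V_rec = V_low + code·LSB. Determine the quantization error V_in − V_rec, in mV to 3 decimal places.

1.063 mV

Step size: 5 V ÷ 2^12 = 1.221 mV.
(V_in − V_low)/LSB = (2.80868 − 0)/0.0012207 = 2300.8707 → code 2300 (floor).
V_rec = 0 + 2300·0.0012207 = 2.8076172 V.
Difference: 0.00106281 V → 1.063 mV.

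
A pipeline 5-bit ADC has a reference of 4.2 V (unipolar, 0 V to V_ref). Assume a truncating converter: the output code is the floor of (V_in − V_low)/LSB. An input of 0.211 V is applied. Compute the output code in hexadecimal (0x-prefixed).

LSB = 4.2 V / 32 = 131.250 mV.
Input sits at 1.608 steps above V_low.
So the output code is 1.
In hexadecimal (0x-prefixed): 0x1.

code 0x1 (decimal 1)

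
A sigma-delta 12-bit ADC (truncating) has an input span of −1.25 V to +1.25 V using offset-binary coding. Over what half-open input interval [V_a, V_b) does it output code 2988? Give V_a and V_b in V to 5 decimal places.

LSB = 2.5/2^12 = 0.610 mV.
V_a = V_low + 2988·LSB = 0.57373 V; V_b = V_low + 2989·LSB = 0.574341 V.

[0.57373 V, 0.57434 V)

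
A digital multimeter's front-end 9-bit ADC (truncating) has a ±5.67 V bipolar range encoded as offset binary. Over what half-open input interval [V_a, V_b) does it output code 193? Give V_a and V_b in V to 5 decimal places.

[-1.39535 V, -1.37320 V)

LSB = 11.34/2^9 = 22.148 mV.
V_a = V_low + 193·LSB = -1.39535 V; V_b = V_low + 194·LSB = -1.3732 V.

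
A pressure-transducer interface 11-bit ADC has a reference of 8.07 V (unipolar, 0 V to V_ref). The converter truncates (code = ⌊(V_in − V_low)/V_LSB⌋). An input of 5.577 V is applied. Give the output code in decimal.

Full-scale span = 8.07 V; LSB = 8.07/2^11 = 3.940 mV.
Input sits at 1415.328 steps above V_low.
⌊·⌋(1415.328) = 1415.

code 1415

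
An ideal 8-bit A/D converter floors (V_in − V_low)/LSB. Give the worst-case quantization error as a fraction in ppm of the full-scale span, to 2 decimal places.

Truncating → worst-case error = 1 LSB = V_FS/2^8, so 1e+06/256 = 3906.25 ppm of full scale.

3906.25 ppm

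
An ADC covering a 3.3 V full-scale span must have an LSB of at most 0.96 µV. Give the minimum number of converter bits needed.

22 bits

Number of steps required ≥ 3.3 V / 0.96 µV = 3437500.00.
Need 2^N ≥ 3437500.00; 2^21 = 2097152, 2^22 = 4194304.
Minimum N = 22.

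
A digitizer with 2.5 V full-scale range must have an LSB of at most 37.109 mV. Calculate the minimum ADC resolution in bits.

Number of steps required ≥ 2.5 V / 37.109 mV = 67.37.
Need 2^N ≥ 67.37; 2^6 = 64, 2^7 = 128.
Minimum N = 7.

7 bits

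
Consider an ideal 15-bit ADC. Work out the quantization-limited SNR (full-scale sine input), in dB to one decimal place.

92.1 dB

SNR ≈ 6.02·N + 1.76 dB = 6.02·15 + 1.76 = 92.06 dB.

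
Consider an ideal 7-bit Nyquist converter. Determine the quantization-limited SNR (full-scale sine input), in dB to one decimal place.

SNR ≈ 6.02·N + 1.76 dB = 6.02·7 + 1.76 = 43.90 dB.

43.9 dB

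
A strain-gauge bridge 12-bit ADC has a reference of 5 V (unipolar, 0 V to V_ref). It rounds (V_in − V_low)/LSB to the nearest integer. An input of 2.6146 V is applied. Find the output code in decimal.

With 4096 levels over 5 V, one step is 1.221 mV.
Input sits at 2141.880 steps above V_low.
round(2141.880) = 2142.

code 2142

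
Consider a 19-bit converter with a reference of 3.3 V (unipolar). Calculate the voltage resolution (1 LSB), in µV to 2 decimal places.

Full-scale span = 3.3 V.
LSB = 3.3 / 2^19 = 3.3 / 524288 = 6.29425e-06 V = 6.29 µV.

6.29 µV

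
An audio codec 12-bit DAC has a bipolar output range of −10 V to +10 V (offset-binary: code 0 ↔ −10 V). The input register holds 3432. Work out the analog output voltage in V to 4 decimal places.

LSB = 20 V / 2^12 = 4.883 mV.
V_out = (−10) + 3432 × 0.00488281 V = 6.75781 V.

6.7578 V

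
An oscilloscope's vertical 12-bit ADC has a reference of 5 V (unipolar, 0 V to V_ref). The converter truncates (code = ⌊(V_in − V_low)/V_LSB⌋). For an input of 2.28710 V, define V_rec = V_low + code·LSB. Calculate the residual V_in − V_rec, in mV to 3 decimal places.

0.723 mV

One LSB is 5 V / 4096 = 1.221 mV.
(2.28710 − 0)/0.0012207 = 1873.5923; ⌊·⌋ gives code 1873.
V_rec = 0 + 1873·0.0012207 = 2.286377 V.
Difference: 0.000723047 V → 0.723 mV.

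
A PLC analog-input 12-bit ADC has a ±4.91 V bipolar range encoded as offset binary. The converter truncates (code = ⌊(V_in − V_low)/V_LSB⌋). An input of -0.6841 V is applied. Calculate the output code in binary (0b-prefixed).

LSB = 9.82 V / 4096 = 2.397 mV.
(V_in − V_low)/LSB = (-0.6841 − (−4.91)) / 0.00239746 = 1762.656.
Floor → code 1762.
In binary (0b-prefixed): 0b11011100010.

code 0b11011100010 (decimal 1762)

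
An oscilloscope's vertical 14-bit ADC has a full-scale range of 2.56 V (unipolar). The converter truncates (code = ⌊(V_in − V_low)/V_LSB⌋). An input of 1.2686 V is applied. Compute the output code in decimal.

code 8119

Full-scale span = 2.56 V; LSB = 2.56/2^14 = 156.25 µV.
(1.2686 − 0) / 0.00015625 = 8119.040 LSBs.
So the output code is 8119.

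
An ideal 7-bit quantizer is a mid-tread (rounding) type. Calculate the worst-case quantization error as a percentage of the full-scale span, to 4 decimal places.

0.3906 %

Rounding → worst-case error = ½ LSB = V_FS/2^8, so 100/256 = 0.390625 % of full scale.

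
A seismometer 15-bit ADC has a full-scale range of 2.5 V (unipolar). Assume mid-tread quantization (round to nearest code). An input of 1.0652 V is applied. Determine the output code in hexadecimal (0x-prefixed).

Full-scale span = 2.5 V; LSB = 2.5/2^15 = 76.29 µV.
(1.0652 − 0) / 7.62939e-05 = 13961.789 LSBs.
round(13961.789) = 13962.
In hexadecimal (0x-prefixed): 0x368A.

code 0x368A (decimal 13962)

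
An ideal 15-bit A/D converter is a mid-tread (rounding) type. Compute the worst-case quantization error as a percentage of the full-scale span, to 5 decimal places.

0.00153 %

Rounding → worst-case error = ½ LSB = V_FS/2^16, so 100/65536 = 0.00152588 % of full scale.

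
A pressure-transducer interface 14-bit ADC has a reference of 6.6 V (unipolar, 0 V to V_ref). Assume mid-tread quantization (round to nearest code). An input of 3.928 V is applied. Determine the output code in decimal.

Full-scale span = 6.6 V; LSB = 6.6/2^14 = 402.83 µV.
(V_in − V_low)/LSB = (3.928 − 0) / 0.000402832 = 9750.962.
round(9750.962) = 9751.

code 9751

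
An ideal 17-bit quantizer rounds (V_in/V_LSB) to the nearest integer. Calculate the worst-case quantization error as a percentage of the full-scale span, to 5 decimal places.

0.00038 %

Rounding → worst-case error = ½ LSB = V_FS/2^18, so 100/262144 = 0.00038147 % of full scale.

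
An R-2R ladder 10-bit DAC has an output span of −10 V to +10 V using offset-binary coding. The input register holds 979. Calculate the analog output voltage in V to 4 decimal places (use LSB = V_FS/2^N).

LSB = 20 V / 2^10 = 19.531 mV.
V_out = (−10) + 979 × 0.0195312 V = 9.12109 V.

9.1211 V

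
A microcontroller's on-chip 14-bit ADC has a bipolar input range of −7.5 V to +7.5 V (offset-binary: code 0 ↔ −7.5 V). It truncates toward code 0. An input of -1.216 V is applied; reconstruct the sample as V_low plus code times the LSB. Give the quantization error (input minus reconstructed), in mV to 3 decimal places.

LSB = 15/2^14 = 0.916 mV.
(-1.216 − (−7.5))/0.000915527 = 6863.8037; ⌊·⌋ gives code 6863.
Code 6863 maps back to (−7.5) + 6863×0.000915527 V = -1.2167358 V.
Difference: 0.00073584 V → 0.736 mV.

0.736 mV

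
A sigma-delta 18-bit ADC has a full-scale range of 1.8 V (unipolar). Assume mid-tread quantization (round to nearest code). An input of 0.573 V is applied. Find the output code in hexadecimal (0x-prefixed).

code 0x145F9 (decimal 83449)

LSB = 1.8 V / 262144 = 6.87 µV.
(0.573 − 0) / 6.86646e-06 = 83449.173 LSBs.
So the output code is 83449.
In hexadecimal (0x-prefixed): 0x145F9.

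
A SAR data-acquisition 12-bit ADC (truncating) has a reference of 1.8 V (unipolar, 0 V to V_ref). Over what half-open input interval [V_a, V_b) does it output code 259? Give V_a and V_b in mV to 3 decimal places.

[113.818 mV, 114.258 mV)

LSB = 1.8/2^12 = 439.45 µV.
V_a = V_low + 259·LSB = 0.113818 V; V_b = V_low + 260·LSB = 0.114258 V.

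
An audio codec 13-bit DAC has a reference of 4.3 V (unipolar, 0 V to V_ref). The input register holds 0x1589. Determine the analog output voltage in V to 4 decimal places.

2.8938 V

LSB = 4.3 V / 2^13 = 0.525 mV.
Code 0x1589 = 5513 decimal.
V_out = 0 + 5513 × 0.000524902 V = 2.89379 V.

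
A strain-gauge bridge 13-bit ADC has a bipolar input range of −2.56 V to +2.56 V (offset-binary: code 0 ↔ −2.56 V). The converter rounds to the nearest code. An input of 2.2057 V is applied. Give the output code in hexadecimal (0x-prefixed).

LSB = 5.12 V / 8192 = 0.625 mV.
Input sits at 7625.120 steps above V_low.
So the output code is 7625.
In hexadecimal (0x-prefixed): 0x1DC9.

code 0x1DC9 (decimal 7625)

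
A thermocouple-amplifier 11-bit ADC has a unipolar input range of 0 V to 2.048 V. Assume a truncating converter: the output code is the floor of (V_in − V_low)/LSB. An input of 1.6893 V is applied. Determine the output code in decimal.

Full-scale span = 2.048 V; LSB = 2.048/2^11 = 1.000 mV.
(V_in − V_low)/LSB = (1.6893 − 0) / 0.001 = 1689.300.
So the output code is 1689.

code 1689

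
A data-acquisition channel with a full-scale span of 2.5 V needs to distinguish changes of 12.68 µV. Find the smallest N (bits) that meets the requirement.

Number of steps required ≥ 2.5 V / 12.68 µV = 197160.88.
Need 2^N ≥ 197160.88; 2^17 = 131072, 2^18 = 262144.
Minimum N = 18.

18 bits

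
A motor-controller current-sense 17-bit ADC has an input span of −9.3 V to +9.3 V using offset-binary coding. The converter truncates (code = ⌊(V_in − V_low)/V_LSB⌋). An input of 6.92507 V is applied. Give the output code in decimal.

code 114336

LSB = 18.6 V / 131072 = 141.91 µV.
(6.92507 − (−9.3)) / 0.000141907 = 114336.149 LSBs.
⌊·⌋(114336.149) = 114336.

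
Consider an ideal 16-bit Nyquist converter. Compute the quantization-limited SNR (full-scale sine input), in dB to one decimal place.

SNR ≈ 6.02·N + 1.76 dB = 6.02·16 + 1.76 = 98.08 dB.

98.1 dB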